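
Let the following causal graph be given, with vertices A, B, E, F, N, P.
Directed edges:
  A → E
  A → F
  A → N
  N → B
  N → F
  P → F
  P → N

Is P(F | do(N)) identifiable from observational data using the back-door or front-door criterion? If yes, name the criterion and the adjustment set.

P(F|do(N)): backdoor, adjust for {A, P}.

desc(N)\{N}={B,F}; candidates ⊆ {A,E,P}.
size 0: {}; under {} N still reaches {A,E,F,P} ∋ F.
size 1: {A}, {E}, {P}; under {A} N still reaches {F,P} ∋ F.
{A,P}: N⊥F given {A,P} in G with N→· removed — back-door holds.
P(F|do(N)) = Σ_{A,P} P(F|N,A,P)·P(A,P).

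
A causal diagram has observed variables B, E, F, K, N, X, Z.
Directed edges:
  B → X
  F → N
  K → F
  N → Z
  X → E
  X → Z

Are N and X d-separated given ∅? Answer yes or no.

Yes — N ⊥ X | ∅.

Bayes-Ball from N | ∅ reaches {F,K,Z}.
X ∉ reach(N|∅) ⇒ N ⊥ X | ∅.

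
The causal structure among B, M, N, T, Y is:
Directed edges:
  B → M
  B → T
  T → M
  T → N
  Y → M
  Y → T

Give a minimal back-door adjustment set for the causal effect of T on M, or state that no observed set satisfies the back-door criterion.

T→M: minimal back-door set {B, Y}.

desc(T)\{T}={M,N}; candidates ⊆ {B,Y}.
size 0: {}; under {} T still reaches {B,M,Y} ∋ M.
size 1: {B}, {Y}; under {B} T still reaches {M,Y} ∋ M.
{B,Y}: T⊥M given {B,Y} in G with T→· removed — back-door holds.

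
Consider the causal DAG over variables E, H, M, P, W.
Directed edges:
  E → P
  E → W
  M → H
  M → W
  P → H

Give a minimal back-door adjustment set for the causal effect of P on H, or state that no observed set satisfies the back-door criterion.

P→H: minimal back-door set ∅.

desc(P)\{P}={H}; candidates ⊆ {E,M,W}.
∅: P⊥H given ∅ in G with P→· removed — back-door holds.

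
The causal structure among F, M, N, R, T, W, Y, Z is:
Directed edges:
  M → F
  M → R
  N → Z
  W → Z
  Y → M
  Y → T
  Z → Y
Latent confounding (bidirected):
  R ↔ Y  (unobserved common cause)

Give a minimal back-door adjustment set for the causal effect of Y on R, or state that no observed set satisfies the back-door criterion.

desc(Y)\{Y}={F,M,R,T}; candidates ⊆ {N,W,Z}.
Y↔R: latent back-door arc(s) into Y.
size 0: {}; under {} Y still reaches {N,R,W,Z} ∋ R.
size 1: {N}, {W}, {Z}; under {N} Y still reaches {R,W,Z} ∋ R.
size 2: {N,W}, {N,Z}, {W,Z}; under {N,W} Y still reaches {R,Z} ∋ R.
Y↔R cannot be blocked by any observed set — no back-door set.

Y→R: no observed back-door set.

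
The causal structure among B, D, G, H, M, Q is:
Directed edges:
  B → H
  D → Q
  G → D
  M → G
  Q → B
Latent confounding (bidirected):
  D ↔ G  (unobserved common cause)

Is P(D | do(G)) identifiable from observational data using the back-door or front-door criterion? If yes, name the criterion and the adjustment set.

desc(G)\{G}={B,D,H,Q}; candidates ⊆ {M}.
G↔D: latent back-door arc(s) into G.
size 0: {}; under {} G still reaches {B,D,H,M,Q} ∋ D.
size 1: {M}; under {M} G still reaches {B,D,H,Q} ∋ D.
G↔D cannot be blocked by any observed set — no back-door set.
No mediator lies on a directed G→…→D path.
Neither criterion identifies P(D|do(G)) in this graph.

P(D|do(G)): not identifiable (no BD/FD set).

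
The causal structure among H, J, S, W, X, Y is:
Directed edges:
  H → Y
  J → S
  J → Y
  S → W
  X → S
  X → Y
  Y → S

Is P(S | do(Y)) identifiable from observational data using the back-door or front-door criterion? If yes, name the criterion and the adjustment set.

desc(Y)\{Y}={S,W}; candidates ⊆ {H,J,X}.
size 0: {}; under {} Y still reaches {H,J,S,W,X} ∋ S.
size 1: {H}, {J}, {X}; under {H} Y still reaches {J,S,W,X} ∋ S.
{J,X}: Y⊥S given {J,X} in G with Y→· removed — back-door holds.
P(S|do(Y)) = Σ_{J,X} P(S|Y,J,X)·P(J,X).

P(S|do(Y)): backdoor, adjust for {J, X}.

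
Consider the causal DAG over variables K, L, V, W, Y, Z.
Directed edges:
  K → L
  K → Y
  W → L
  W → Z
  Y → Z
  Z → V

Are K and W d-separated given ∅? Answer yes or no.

Bayes-Ball from K | ∅ reaches {L,V,Y,Z}.
W ∉ reach(K|∅) ⇒ K ⊥ W | ∅.

Yes — K ⊥ W | ∅.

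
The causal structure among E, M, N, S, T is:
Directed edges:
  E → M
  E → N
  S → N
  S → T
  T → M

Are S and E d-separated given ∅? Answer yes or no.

Yes — S ⊥ E | ∅.

Bayes-Ball from S | ∅ reaches {M,N,T}.
E ∉ reach(S|∅) ⇒ S ⊥ E | ∅.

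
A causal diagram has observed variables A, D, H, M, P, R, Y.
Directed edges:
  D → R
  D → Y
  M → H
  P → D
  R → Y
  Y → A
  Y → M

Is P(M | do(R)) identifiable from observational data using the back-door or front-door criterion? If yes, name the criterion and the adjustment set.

P(M|do(R)): backdoor, adjust for {D}.

desc(R)\{R}={A,H,M,Y}; candidates ⊆ {D,P}.
size 0: {}; under {} R still reaches {A,D,H,M,P,Y} ∋ M.
{D}: R⊥M given {D} in G with R→· removed — back-door holds.
P(M|do(R)) = Σ_{D} P(M|R,D)·P(D).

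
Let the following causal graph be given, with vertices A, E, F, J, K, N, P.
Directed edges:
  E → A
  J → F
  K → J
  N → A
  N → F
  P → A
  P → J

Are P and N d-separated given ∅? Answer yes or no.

Bayes-Ball from P | ∅ reaches {A,F,J}.
N ∉ reach(P|∅) ⇒ P ⊥ N | ∅.

Yes — P ⊥ N | ∅.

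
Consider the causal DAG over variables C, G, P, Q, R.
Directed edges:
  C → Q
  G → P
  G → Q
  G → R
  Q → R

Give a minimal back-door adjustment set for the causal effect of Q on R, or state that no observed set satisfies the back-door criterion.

Q→R: minimal back-door set {G}.

desc(Q)\{Q}={R}; candidates ⊆ {C,G,P}.
size 0: {}; under {} Q still reaches {C,G,P,R} ∋ R.
{G}: Q⊥R given {G} in G with Q→· removed — back-door holds.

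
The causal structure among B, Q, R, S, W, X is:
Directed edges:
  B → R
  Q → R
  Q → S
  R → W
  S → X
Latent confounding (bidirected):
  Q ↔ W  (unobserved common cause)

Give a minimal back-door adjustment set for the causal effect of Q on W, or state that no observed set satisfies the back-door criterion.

desc(Q)\{Q}={R,S,W,X}; candidates ⊆ {B}.
Q↔W: latent back-door arc(s) into Q.
size 0: {}; under {} Q still reaches {W} ∋ W.
size 1: {B}; under {B} Q still reaches {W} ∋ W.
Q↔W cannot be blocked by any observed set — no back-door set.

Q→W: no observed back-door set.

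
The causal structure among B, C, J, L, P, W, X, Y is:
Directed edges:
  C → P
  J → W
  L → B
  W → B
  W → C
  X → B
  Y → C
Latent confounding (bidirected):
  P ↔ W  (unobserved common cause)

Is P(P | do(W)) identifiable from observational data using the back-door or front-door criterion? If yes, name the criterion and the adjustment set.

P(P|do(W)): frontdoor, adjust for {C}.

desc(W)\{W}={B,C,P}; candidates ⊆ {J,L,X,Y}.
W↔P: latent back-door arc(s) into W.
size 0: {}; under {} W still reaches {J,P} ∋ P.
size 1: {J}, {L}, {X} …(+1); under {J} W still reaches {P} ∋ P.
size 2: {J,L}, {J,X}, {J,Y} …(+3); under {J,L} W still reaches {P} ∋ P.
W↔P cannot be blocked by any observed set — no back-door set.
{C}: (i) intercepts every directed W→P path; (ii) no back-door W→{C}; (iii) {W} blocks every back-door {C}→P. Front-door holds.
P(P|do(W)) = Σ_{C} P(C|W) Σ_{W'} P(P|C,W')P(W').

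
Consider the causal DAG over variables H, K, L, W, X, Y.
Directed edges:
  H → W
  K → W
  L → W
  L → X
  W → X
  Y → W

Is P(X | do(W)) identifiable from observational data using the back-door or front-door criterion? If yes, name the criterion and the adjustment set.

P(X|do(W)): backdoor, adjust for {L}.

desc(W)\{W}={X}; candidates ⊆ {H,K,L,Y}.
size 0: {}; under {} W still reaches {H,K,L,X,Y} ∋ X.
{L}: W⊥X given {L} in G with W→· removed — back-door holds.
P(X|do(W)) = Σ_{L} P(X|W,L)·P(L).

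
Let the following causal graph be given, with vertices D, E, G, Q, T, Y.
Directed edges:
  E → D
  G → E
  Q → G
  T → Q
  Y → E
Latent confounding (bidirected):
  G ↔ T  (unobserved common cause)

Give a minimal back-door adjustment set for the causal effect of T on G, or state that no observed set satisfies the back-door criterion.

T→G: no observed back-door set.

desc(T)\{T}={D,E,G,Q}; candidates ⊆ {Y}.
T↔G: latent back-door arc(s) into T.
size 0: {}; under {} T still reaches {D,E,G} ∋ G.
size 1: {Y}; under {Y} T still reaches {D,E,G} ∋ G.
T↔G cannot be blocked by any observed set — no back-door set.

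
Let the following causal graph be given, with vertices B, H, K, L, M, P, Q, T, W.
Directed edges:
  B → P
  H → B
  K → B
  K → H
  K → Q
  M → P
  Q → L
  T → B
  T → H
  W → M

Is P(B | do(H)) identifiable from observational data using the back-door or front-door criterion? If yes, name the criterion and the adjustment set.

desc(H)\{H}={B,P}; candidates ⊆ {K,L,M,Q,T,W}.
size 0: {}; under {} H still reaches {B,K,L,P,Q,T} ∋ B.
size 1: {K}, {L}, {M} …(+3); under {K} H still reaches {B,P,T} ∋ B.
{K,T}: H⊥B given {K,T} in G with H→· removed — back-door holds.
P(B|do(H)) = Σ_{K,T} P(B|H,K,T)·P(K,T).

P(B|do(H)): backdoor, adjust for {K, T}.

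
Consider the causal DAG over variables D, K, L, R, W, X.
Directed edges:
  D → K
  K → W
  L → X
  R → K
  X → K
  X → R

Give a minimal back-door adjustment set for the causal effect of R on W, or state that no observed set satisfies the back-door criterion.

desc(R)\{R}={K,W}; candidates ⊆ {D,L,X}.
size 0: {}; under {} R still reaches {K,L,W,X} ∋ W.
{X}: R⊥W given {X} in G with R→· removed — back-door holds.

R→W: minimal back-door set {X}.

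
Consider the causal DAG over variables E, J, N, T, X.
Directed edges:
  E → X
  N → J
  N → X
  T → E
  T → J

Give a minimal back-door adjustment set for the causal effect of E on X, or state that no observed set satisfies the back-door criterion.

desc(E)\{E}={X}; candidates ⊆ {J,N,T}.
∅: E⊥X given ∅ in G with E→· removed — back-door holds.

E→X: minimal back-door set ∅.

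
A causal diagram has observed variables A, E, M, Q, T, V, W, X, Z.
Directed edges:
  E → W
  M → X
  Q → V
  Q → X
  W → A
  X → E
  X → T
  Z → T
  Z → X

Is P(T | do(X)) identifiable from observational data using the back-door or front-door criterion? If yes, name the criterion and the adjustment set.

desc(X)\{X}={A,E,T,W}; candidates ⊆ {M,Q,V,Z}.
size 0: {}; under {} X still reaches {M,Q,T,V,Z} ∋ T.
{Z}: X⊥T given {Z} in G with X→· removed — back-door holds.
P(T|do(X)) = Σ_{Z} P(T|X,Z)·P(Z).

P(T|do(X)): backdoor, adjust for {Z}.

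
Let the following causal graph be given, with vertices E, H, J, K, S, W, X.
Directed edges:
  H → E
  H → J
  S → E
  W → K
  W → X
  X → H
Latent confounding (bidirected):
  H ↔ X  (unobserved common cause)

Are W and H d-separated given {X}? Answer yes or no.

Bayes-Ball from W | {X} reaches {E,H,J,K}.
H ∈ reach(W|{X}) ⇒ W ⊥̸ H | {X}.

No — W and H are d-connected given {X}.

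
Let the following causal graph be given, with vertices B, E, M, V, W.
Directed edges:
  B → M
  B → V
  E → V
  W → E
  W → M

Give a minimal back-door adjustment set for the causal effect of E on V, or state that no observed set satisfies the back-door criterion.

E→V: minimal back-door set ∅.

desc(E)\{E}={V}; candidates ⊆ {B,M,W}.
∅: E⊥V given ∅ in G with E→· removed — back-door holds.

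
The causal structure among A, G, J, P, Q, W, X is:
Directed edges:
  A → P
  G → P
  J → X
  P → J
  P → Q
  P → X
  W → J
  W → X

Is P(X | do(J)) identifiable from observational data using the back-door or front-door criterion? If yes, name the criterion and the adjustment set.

P(X|do(J)): backdoor, adjust for {P, W}.

desc(J)\{J}={X}; candidates ⊆ {A,G,P,Q,W}.
size 0: {}; under {} J still reaches {A,G,P,Q,W,X} ∋ X.
size 1: {A}, {G}, {P} …(+2); under {A} J still reaches {G,P,Q,W,X} ∋ X.
{P,W}: J⊥X given {P,W} in G with J→· removed — back-door holds.
P(X|do(J)) = Σ_{P,W} P(X|J,P,W)·P(P,W).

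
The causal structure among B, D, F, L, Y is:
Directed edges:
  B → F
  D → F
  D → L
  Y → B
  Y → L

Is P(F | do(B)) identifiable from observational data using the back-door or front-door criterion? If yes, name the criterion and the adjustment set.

desc(B)\{B}={F}; candidates ⊆ {D,L,Y}.
∅: B⊥F given ∅ in G with B→· removed — back-door holds.
P(F|do(B)) = P(F|B) — no adjustment needed.

P(F|do(B)): backdoor, adjust for ∅.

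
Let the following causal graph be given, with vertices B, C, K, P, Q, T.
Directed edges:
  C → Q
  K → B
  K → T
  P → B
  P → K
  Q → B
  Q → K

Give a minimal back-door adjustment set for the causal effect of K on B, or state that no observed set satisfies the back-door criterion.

K→B: minimal back-door set {P, Q}.

desc(K)\{K}={B,T}; candidates ⊆ {C,P,Q}.
size 0: {}; under {} K still reaches {B,C,P,Q} ∋ B.
size 1: {C}, {P}, {Q}; under {C} K still reaches {B,P,Q} ∋ B.
{P,Q}: K⊥B given {P,Q} in G with K→· removed — back-door holds.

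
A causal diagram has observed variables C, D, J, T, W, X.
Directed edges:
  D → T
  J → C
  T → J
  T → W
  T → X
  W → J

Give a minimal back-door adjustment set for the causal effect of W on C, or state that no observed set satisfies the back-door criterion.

W→C: minimal back-door set {T}.

desc(W)\{W}={C,J}; candidates ⊆ {D,T,X}.
size 0: {}; under {} W still reaches {C,D,J,T,X} ∋ C.
{T}: W⊥C given {T} in G with W→· removed — back-door holds.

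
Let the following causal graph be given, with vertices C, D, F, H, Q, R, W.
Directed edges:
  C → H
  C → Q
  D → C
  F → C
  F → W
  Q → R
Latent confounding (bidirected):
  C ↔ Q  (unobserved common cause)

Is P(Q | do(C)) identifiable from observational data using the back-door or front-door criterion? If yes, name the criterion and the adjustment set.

desc(C)\{C}={H,Q,R}; candidates ⊆ {D,F,W}.
C↔Q: latent back-door arc(s) into C.
size 0: {}; under {} C still reaches {D,F,Q,R,W} ∋ Q.
size 1: {D}, {F}, {W}; under {D} C still reaches {F,Q,R,W} ∋ Q.
size 2: {D,F}, {D,W}, {F,W}; under {D,F} C still reaches {Q,R} ∋ Q.
C↔Q cannot be blocked by any observed set — no back-door set.
No mediator lies on a directed C→…→Q path.
Neither criterion identifies P(Q|do(C)) in this graph.

P(Q|do(C)): not identifiable (no BD/FD set).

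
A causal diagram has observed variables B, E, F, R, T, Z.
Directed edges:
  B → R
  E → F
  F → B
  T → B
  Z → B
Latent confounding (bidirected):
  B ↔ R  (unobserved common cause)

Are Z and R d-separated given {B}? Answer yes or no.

Bayes-Ball from Z | {B} reaches {E,F,R,T}.
R ∈ reach(Z|{B}) ⇒ Z ⊥̸ R | {B}.

No — Z and R are d-connected given {B}.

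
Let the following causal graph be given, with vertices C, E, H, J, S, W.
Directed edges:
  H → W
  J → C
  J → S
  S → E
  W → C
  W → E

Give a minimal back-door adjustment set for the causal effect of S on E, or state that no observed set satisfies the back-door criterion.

S→E: minimal back-door set ∅.

desc(S)\{S}={E}; candidates ⊆ {C,H,J,W}.
∅: S⊥E given ∅ in G with S→· removed — back-door holds.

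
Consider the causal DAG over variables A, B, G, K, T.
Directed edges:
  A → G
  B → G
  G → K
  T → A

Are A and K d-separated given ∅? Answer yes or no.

Bayes-Ball from A | ∅ reaches {G,K,T}.
K ∈ reach(A|∅) ⇒ A ⊥̸ K | ∅.

No — A and K are d-connected given ∅.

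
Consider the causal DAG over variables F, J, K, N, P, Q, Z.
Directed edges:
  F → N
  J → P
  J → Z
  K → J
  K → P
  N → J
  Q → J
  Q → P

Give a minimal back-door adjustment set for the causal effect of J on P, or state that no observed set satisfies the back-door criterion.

desc(J)\{J}={P,Z}; candidates ⊆ {F,K,N,Q}.
size 0: {}; under {} J still reaches {F,K,N,P,Q} ∋ P.
size 1: {F}, {K}, {N} …(+1); under {F} J still reaches {K,N,P,Q} ∋ P.
{K,Q}: J⊥P given {K,Q} in G with J→· removed — back-door holds.

J→P: minimal back-door set {K, Q}.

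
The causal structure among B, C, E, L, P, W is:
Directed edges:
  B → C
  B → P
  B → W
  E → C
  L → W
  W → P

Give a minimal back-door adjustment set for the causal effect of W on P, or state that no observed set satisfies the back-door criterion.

desc(W)\{W}={P}; candidates ⊆ {B,C,E,L}.
size 0: {}; under {} W still reaches {B,C,L,P} ∋ P.
{B}: W⊥P given {B} in G with W→· removed — back-door holds.

W→P: minimal back-door set {B}.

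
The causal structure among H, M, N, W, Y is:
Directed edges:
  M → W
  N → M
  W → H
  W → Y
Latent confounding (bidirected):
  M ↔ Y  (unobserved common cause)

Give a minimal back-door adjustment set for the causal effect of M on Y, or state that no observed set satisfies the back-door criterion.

M→Y: no observed back-door set.

desc(M)\{M}={H,W,Y}; candidates ⊆ {N}.
M↔Y: latent back-door arc(s) into M.
size 0: {}; under {} M still reaches {N,Y} ∋ Y.
size 1: {N}; under {N} M still reaches {Y} ∋ Y.
M↔Y cannot be blocked by any observed set — no back-door set.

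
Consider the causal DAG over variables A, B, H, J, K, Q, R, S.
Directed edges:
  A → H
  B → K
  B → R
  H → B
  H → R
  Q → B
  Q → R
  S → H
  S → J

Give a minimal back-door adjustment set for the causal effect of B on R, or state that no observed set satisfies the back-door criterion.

desc(B)\{B}={K,R}; candidates ⊆ {A,H,J,Q,S}.
size 0: {}; under {} B still reaches {A,H,J,Q,R,S} ∋ R.
size 1: {A}, {H}, {J} …(+2); under {A} B still reaches {H,J,Q,R,S} ∋ R.
{H,Q}: B⊥R given {H,Q} in G with B→· removed — back-door holds.

B→R: minimal back-door set {H, Q}.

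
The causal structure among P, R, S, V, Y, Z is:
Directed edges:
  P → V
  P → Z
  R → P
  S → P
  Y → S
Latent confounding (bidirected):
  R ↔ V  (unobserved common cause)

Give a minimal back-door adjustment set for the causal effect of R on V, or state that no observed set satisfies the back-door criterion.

desc(R)\{R}={P,V,Z}; candidates ⊆ {S,Y}.
R↔V: latent back-door arc(s) into R.
size 0: {}; under {} R still reaches {V} ∋ V.
size 1: {S}, {Y}; under {S} R still reaches {V} ∋ V.
size 2: {S,Y}; under {S,Y} R still reaches {V} ∋ V.
R↔V cannot be blocked by any observed set — no back-door set.

R→V: no observed back-door set.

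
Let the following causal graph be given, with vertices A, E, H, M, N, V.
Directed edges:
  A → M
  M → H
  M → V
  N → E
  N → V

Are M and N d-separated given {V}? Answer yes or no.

No — M and N are d-connected given {V}.

Bayes-Ball from M | {V} reaches {A,E,H,N}.
N ∈ reach(M|{V}) ⇒ M ⊥̸ N | {V}.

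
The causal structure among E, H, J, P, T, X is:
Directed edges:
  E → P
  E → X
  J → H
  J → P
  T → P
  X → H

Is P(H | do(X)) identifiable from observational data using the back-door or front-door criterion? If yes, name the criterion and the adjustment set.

desc(X)\{X}={H}; candidates ⊆ {E,J,P,T}.
∅: X⊥H given ∅ in G with X→· removed — back-door holds.
P(H|do(X)) = P(H|X) — no adjustment needed.

P(H|do(X)): backdoor, adjust for ∅.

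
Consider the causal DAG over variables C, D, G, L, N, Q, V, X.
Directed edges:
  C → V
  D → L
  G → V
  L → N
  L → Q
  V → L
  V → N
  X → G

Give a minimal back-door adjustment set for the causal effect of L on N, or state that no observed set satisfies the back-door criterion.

L→N: minimal back-door set {V}.

desc(L)\{L}={N,Q}; candidates ⊆ {C,D,G,V,X}.
size 0: {}; under {} L still reaches {C,D,G,N,V,X} ∋ N.
{V}: L⊥N given {V} in G with L→· removed — back-door holds.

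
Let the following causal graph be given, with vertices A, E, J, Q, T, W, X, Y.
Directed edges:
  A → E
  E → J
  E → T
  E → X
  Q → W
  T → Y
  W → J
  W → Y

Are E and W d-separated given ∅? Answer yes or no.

Bayes-Ball from E | ∅ reaches {A,J,T,X,Y}.
W ∉ reach(E|∅) ⇒ E ⊥ W | ∅.

Yes — E ⊥ W | ∅.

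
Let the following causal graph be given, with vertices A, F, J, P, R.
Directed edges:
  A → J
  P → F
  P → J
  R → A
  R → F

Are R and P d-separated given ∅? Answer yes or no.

Yes — R ⊥ P | ∅.

Bayes-Ball from R | ∅ reaches {A,F,J}.
P ∉ reach(R|∅) ⇒ R ⊥ P | ∅.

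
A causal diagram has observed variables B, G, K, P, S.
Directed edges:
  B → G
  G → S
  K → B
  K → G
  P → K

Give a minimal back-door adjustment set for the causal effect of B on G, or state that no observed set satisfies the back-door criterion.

B→G: minimal back-door set {K}.

desc(B)\{B}={G,S}; candidates ⊆ {K,P}.
size 0: {}; under {} B still reaches {G,K,P,S} ∋ G.
{K}: B⊥G given {K} in G with B→· removed — back-door holds.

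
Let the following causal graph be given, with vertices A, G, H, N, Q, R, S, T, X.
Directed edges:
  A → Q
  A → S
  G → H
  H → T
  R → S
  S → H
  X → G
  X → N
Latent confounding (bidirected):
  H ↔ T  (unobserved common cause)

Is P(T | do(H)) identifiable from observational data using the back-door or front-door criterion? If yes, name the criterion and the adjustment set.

desc(H)\{H}={T}; candidates ⊆ {A,G,N,Q,R,S,X}.
H↔T: latent back-door arc(s) into H.
size 0: {}; under {} H still reaches {A,G,N,Q,R,S,T,X} ∋ T.
size 1: {A}, {G}, {N} …(+4); under {A} H still reaches {G,N,R,S,T,X} ∋ T.
size 2: {A,G}, {A,N}, {A,Q} …(+18); under {A,G} H still reaches {R,S,T} ∋ T.
H↔T cannot be blocked by any observed set — no back-door set.
No mediator lies on a directed H→…→T path.
Neither criterion identifies P(T|do(H)) in this graph.

P(T|do(H)): not identifiable (no BD/FD set).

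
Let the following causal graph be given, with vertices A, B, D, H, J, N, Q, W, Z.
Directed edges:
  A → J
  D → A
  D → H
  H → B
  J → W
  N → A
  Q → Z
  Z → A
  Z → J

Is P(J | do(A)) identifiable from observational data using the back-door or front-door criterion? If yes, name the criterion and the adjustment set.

desc(A)\{A}={J,W}; candidates ⊆ {B,D,H,N,Q,Z}.
size 0: {}; under {} A still reaches {B,D,H,J,N,Q,W,Z} ∋ J.
{Z}: A⊥J given {Z} in G with A→· removed — back-door holds.
P(J|do(A)) = Σ_{Z} P(J|A,Z)·P(Z).

P(J|do(A)): backdoor, adjust for {Z}.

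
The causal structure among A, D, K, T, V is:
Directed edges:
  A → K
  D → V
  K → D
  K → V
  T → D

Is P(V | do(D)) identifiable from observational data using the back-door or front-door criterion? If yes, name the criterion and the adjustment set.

desc(D)\{D}={V}; candidates ⊆ {A,K,T}.
size 0: {}; under {} D still reaches {A,K,T,V} ∋ V.
{K}: D⊥V given {K} in G with D→· removed — back-door holds.
P(V|do(D)) = Σ_{K} P(V|D,K)·P(K).

P(V|do(D)): backdoor, adjust for {K}.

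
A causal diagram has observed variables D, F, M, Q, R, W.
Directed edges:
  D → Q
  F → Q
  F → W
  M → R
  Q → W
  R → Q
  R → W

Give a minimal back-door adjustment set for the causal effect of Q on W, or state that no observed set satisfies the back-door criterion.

Q→W: minimal back-door set {F, R}.

desc(Q)\{Q}={W}; candidates ⊆ {D,F,M,R}.
size 0: {}; under {} Q still reaches {D,F,M,R,W} ∋ W.
size 1: {D}, {F}, {M} …(+1); under {D} Q still reaches {F,M,R,W} ∋ W.
{F,R}: Q⊥W given {F,R} in G with Q→· removed — back-door holds.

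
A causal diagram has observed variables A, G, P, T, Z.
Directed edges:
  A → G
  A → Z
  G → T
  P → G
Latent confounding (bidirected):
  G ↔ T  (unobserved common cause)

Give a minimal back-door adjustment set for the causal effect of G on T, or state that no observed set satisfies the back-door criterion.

desc(G)\{G}={T}; candidates ⊆ {A,P,Z}.
G↔T: latent back-door arc(s) into G.
size 0: {}; under {} G still reaches {A,P,T,Z} ∋ T.
size 1: {A}, {P}, {Z}; under {A} G still reaches {P,T} ∋ T.
size 2: {A,P}, {A,Z}, {P,Z}; under {A,P} G still reaches {T} ∋ T.
G↔T cannot be blocked by any observed set — no back-door set.

G→T: no observed back-door set.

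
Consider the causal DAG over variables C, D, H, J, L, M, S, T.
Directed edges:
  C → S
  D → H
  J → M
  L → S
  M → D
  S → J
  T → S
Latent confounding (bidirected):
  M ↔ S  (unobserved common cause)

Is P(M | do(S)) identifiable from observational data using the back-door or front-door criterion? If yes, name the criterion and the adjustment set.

P(M|do(S)): frontdoor, adjust for {J}.

desc(S)\{S}={D,H,J,M}; candidates ⊆ {C,L,T}.
S↔M: latent back-door arc(s) into S.
size 0: {}; under {} S still reaches {C,D,H,L,M,T} ∋ M.
size 1: {C}, {L}, {T}; under {C} S still reaches {D,H,L,M,T} ∋ M.
size 2: {C,L}, {C,T}, {L,T}; under {C,L} S still reaches {D,H,M,T} ∋ M.
S↔M cannot be blocked by any observed set — no back-door set.
{J}: (i) intercepts every directed S→M path; (ii) no back-door S→{J}; (iii) {S} blocks every back-door {J}→M. Front-door holds.
P(M|do(S)) = Σ_{J} P(J|S) Σ_{S'} P(M|J,S')P(S').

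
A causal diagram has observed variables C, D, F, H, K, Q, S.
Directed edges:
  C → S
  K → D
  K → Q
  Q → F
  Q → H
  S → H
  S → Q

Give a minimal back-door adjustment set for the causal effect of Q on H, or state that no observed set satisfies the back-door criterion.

Q→H: minimal back-door set {S}.

desc(Q)\{Q}={F,H}; candidates ⊆ {C,D,K,S}.
size 0: {}; under {} Q still reaches {C,D,H,K,S} ∋ H.
{S}: Q⊥H given {S} in G with Q→· removed — back-door holds.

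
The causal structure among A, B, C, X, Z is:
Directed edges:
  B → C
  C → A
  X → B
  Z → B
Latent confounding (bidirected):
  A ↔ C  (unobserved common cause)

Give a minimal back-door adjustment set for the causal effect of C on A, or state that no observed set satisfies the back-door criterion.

desc(C)\{C}={A}; candidates ⊆ {B,X,Z}.
C↔A: latent back-door arc(s) into C.
size 0: {}; under {} C still reaches {A,B,X,Z} ∋ A.
size 1: {B}, {X}, {Z}; under {B} C still reaches {A} ∋ A.
size 2: {B,X}, {B,Z}, {X,Z}; under {B,X} C still reaches {A} ∋ A.
C↔A cannot be blocked by any observed set — no back-door set.

C→A: no observed back-door set.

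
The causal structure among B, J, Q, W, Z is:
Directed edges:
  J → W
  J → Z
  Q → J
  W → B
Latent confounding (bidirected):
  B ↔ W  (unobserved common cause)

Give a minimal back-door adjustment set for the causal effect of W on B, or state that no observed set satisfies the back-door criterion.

W→B: no observed back-door set.

desc(W)\{W}={B}; candidates ⊆ {J,Q,Z}.
W↔B: latent back-door arc(s) into W.
size 0: {}; under {} W still reaches {B,J,Q,Z} ∋ B.
size 1: {J}, {Q}, {Z}; under {J} W still reaches {B} ∋ B.
size 2: {J,Q}, {J,Z}, {Q,Z}; under {J,Q} W still reaches {B} ∋ B.
W↔B cannot be blocked by any observed set — no back-door set.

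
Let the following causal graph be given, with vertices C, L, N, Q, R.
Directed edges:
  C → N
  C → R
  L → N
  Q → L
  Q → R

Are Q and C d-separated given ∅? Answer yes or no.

Bayes-Ball from Q | ∅ reaches {L,N,R}.
C ∉ reach(Q|∅) ⇒ Q ⊥ C | ∅.

Yes — Q ⊥ C | ∅.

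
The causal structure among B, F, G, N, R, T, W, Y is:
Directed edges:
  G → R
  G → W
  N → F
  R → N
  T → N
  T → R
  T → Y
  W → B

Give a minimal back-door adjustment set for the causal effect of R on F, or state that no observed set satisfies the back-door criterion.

desc(R)\{R}={F,N}; candidates ⊆ {B,G,T,W,Y}.
size 0: {}; under {} R still reaches {B,F,G,N,T,W,Y} ∋ F.
{T}: R⊥F given {T} in G with R→· removed — back-door holds.

R→F: minimal back-door set {T}.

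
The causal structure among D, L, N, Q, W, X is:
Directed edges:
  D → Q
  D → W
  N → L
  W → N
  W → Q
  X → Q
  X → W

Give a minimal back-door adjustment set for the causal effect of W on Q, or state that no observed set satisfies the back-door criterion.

W→Q: minimal back-door set {D, X}.

desc(W)\{W}={L,N,Q}; candidates ⊆ {D,X}.
size 0: {}; under {} W still reaches {D,Q,X} ∋ Q.
size 1: {D}, {X}; under {D} W still reaches {Q,X} ∋ Q.
{D,X}: W⊥Q given {D,X} in G with W→· removed — back-door holds.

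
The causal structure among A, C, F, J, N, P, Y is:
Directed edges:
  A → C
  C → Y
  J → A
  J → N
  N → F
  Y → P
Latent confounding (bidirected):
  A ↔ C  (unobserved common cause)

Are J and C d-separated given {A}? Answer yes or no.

No — J and C are d-connected given {A}.

Bayes-Ball from J | {A} reaches {C,F,N,P,Y}.
C ∈ reach(J|{A}) ⇒ J ⊥̸ C | {A}.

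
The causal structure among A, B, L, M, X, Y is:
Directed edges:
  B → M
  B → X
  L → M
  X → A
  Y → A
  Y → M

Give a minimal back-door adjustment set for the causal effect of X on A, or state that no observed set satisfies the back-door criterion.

X→A: minimal back-door set ∅.

desc(X)\{X}={A}; candidates ⊆ {B,L,M,Y}.
∅: X⊥A given ∅ in G with X→· removed — back-door holds.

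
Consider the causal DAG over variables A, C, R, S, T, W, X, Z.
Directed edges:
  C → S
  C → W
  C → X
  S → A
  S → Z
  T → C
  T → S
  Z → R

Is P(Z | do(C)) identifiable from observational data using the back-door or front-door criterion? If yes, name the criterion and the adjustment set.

P(Z|do(C)): backdoor, adjust for {T}.

desc(C)\{C}={A,R,S,W,X,Z}; candidates ⊆ {T}.
size 0: {}; under {} C still reaches {A,R,S,T,Z} ∋ Z.
{T}: C⊥Z given {T} in G with C→· removed — back-door holds.
P(Z|do(C)) = Σ_{T} P(Z|C,T)·P(T).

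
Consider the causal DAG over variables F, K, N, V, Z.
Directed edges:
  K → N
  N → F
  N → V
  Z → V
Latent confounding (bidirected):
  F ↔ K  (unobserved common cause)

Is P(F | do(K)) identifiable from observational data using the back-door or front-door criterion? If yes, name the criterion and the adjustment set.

P(F|do(K)): frontdoor, adjust for {N}.

desc(K)\{K}={F,N,V}; candidates ⊆ {Z}.
K↔F: latent back-door arc(s) into K.
size 0: {}; under {} K still reaches {F} ∋ F.
size 1: {Z}; under {Z} K still reaches {F} ∋ F.
K↔F cannot be blocked by any observed set — no back-door set.
{N}: (i) intercepts every directed K→F path; (ii) no back-door K→{N}; (iii) {K} blocks every back-door {N}→F. Front-door holds.
P(F|do(K)) = Σ_{N} P(N|K) Σ_{K'} P(F|N,K')P(K').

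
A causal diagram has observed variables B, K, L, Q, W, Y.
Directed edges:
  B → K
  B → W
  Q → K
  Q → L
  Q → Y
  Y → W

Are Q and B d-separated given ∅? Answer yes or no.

Bayes-Ball from Q | ∅ reaches {K,L,W,Y}.
B ∉ reach(Q|∅) ⇒ Q ⊥ B | ∅.

Yes — Q ⊥ B | ∅.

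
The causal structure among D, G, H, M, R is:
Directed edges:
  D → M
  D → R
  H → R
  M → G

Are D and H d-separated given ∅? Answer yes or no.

Bayes-Ball from D | ∅ reaches {G,M,R}.
H ∉ reach(D|∅) ⇒ D ⊥ H | ∅.

Yes — D ⊥ H | ∅.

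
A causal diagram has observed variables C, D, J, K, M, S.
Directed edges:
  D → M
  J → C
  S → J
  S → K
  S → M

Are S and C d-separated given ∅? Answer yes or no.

No — S and C are d-connected given ∅.

Bayes-Ball from S | ∅ reaches {C,J,K,M}.
C ∈ reach(S|∅) ⇒ S ⊥̸ C | ∅.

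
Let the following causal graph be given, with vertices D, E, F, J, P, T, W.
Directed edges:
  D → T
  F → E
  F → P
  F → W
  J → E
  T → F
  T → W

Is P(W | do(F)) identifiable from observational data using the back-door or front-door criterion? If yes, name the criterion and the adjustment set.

desc(F)\{F}={E,P,W}; candidates ⊆ {D,J,T}.
size 0: {}; under {} F still reaches {D,T,W} ∋ W.
{T}: F⊥W given {T} in G with F→· removed — back-door holds.
P(W|do(F)) = Σ_{T} P(W|F,T)·P(T).

P(W|do(F)): backdoor, adjust for {T}.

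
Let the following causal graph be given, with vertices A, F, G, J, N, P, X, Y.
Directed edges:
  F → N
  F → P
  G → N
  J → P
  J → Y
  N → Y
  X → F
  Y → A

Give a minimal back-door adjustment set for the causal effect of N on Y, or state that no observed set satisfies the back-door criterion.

desc(N)\{N}={A,Y}; candidates ⊆ {F,G,J,P,X}.
∅: N⊥Y given ∅ in G with N→· removed — back-door holds.

N→Y: minimal back-door set ∅.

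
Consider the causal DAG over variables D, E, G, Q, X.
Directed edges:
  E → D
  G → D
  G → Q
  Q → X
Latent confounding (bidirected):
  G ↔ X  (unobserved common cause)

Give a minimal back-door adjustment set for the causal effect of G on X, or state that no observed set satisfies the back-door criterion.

desc(G)\{G}={D,Q,X}; candidates ⊆ {E}.
G↔X: latent back-door arc(s) into G.
size 0: {}; under {} G still reaches {X} ∋ X.
size 1: {E}; under {E} G still reaches {X} ∋ X.
G↔X cannot be blocked by any observed set — no back-door set.

G→X: no observed back-door set.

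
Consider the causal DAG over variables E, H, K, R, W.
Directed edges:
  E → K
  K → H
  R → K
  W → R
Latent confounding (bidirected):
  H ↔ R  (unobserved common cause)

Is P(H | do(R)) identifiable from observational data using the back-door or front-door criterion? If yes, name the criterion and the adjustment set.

desc(R)\{R}={H,K}; candidates ⊆ {E,W}.
R↔H: latent back-door arc(s) into R.
size 0: {}; under {} R still reaches {H,W} ∋ H.
size 1: {E}, {W}; under {E} R still reaches {H,W} ∋ H.
size 2: {E,W}; under {E,W} R still reaches {H} ∋ H.
R↔H cannot be blocked by any observed set — no back-door set.
{K}: (i) intercepts every directed R→H path; (ii) no back-door R→{K}; (iii) {R} blocks every back-door {K}→H. Front-door holds.
P(H|do(R)) = Σ_{K} P(K|R) Σ_{R'} P(H|K,R')P(R').

P(H|do(R)): frontdoor, adjust for {K}.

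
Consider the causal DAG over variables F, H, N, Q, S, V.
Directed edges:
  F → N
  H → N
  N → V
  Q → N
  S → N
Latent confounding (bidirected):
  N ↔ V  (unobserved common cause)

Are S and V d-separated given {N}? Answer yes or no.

Bayes-Ball from S | {N} reaches {F,H,Q,V}.
V ∈ reach(S|{N}) ⇒ S ⊥̸ V | {N}.

No — S and V are d-connected given {N}.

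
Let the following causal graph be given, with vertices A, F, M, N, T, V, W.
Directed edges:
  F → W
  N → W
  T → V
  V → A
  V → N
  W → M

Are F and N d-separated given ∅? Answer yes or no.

Yes — F ⊥ N | ∅.

Bayes-Ball from F | ∅ reaches {M,W}.
N ∉ reach(F|∅) ⇒ F ⊥ N | ∅.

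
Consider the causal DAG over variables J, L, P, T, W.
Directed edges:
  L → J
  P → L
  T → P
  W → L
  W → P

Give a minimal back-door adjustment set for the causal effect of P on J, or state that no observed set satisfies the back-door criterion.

desc(P)\{P}={J,L}; candidates ⊆ {T,W}.
size 0: {}; under {} P still reaches {J,L,T,W} ∋ J.
{W}: P⊥J given {W} in G with P→· removed — back-door holds.

P→J: minimal back-door set {W}.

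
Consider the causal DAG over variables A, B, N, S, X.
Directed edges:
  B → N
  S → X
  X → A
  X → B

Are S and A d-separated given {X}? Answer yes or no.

Yes — S ⊥ A | {X}.

Bayes-Ball from S | {X} reaches ∅.
A ∉ reach(S|{X}) ⇒ S ⊥ A | {X}.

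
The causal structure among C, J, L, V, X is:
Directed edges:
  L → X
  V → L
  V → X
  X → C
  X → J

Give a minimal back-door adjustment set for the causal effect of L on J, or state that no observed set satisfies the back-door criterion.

L→J: minimal back-door set {V}.

desc(L)\{L}={C,J,X}; candidates ⊆ {V}.
size 0: {}; under {} L still reaches {C,J,V,X} ∋ J.
{V}: L⊥J given {V} in G with L→· removed — back-door holds.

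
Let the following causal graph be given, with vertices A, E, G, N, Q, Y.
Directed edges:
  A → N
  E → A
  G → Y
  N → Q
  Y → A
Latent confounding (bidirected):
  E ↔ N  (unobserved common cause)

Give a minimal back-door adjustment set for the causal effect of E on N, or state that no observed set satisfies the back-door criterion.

desc(E)\{E}={A,N,Q}; candidates ⊆ {G,Y}.
E↔N: latent back-door arc(s) into E.
size 0: {}; under {} E still reaches {N,Q} ∋ N.
size 1: {G}, {Y}; under {G} E still reaches {N,Q} ∋ N.
size 2: {G,Y}; under {G,Y} E still reaches {N,Q} ∋ N.
E↔N cannot be blocked by any observed set — no back-door set.

E→N: no observed back-door set.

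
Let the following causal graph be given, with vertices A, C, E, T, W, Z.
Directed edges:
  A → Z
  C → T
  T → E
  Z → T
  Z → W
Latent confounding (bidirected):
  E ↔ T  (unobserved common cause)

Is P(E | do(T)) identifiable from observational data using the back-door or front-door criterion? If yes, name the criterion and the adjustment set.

P(E|do(T)): not identifiable (no BD/FD set).

desc(T)\{T}={E}; candidates ⊆ {A,C,W,Z}.
T↔E: latent back-door arc(s) into T.
size 0: {}; under {} T still reaches {A,C,E,W,Z} ∋ E.
size 1: {A}, {C}, {W} …(+1); under {A} T still reaches {C,E,W,Z} ∋ E.
size 2: {A,C}, {A,W}, {A,Z} …(+3); under {A,C} T still reaches {E,W,Z} ∋ E.
T↔E cannot be blocked by any observed set — no back-door set.
No mediator lies on a directed T→…→E path.
Neither criterion identifies P(E|do(T)) in this graph.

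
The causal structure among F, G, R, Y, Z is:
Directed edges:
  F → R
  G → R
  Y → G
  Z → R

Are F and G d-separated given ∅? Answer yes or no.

Bayes-Ball from F | ∅ reaches {R}.
G ∉ reach(F|∅) ⇒ F ⊥ G | ∅.

Yes — F ⊥ G | ∅.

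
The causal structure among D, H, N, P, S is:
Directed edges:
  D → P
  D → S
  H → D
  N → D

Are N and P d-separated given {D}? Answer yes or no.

Bayes-Ball from N | {D} reaches {H}.
P ∉ reach(N|{D}) ⇒ N ⊥ P | {D}.

Yes — N ⊥ P | {D}.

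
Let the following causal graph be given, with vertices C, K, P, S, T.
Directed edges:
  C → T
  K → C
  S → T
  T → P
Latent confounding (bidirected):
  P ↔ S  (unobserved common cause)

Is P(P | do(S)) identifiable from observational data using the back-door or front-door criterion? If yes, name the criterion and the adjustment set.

desc(S)\{S}={P,T}; candidates ⊆ {C,K}.
S↔P: latent back-door arc(s) into S.
size 0: {}; under {} S still reaches {P} ∋ P.
size 1: {C}, {K}; under {C} S still reaches {P} ∋ P.
size 2: {C,K}; under {C,K} S still reaches {P} ∋ P.
S↔P cannot be blocked by any observed set — no back-door set.
{T}: (i) intercepts every directed S→P path; (ii) no back-door S→{T}; (iii) {S} blocks every back-door {T}→P. Front-door holds.
P(P|do(S)) = Σ_{T} P(T|S) Σ_{S'} P(P|T,S')P(S').

P(P|do(S)): frontdoor, adjust for {T}.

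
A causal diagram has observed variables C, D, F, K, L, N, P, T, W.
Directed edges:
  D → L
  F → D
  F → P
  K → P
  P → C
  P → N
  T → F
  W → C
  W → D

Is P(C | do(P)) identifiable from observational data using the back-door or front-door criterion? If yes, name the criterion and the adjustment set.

desc(P)\{P}={C,N}; candidates ⊆ {D,F,K,L,T,W}.
∅: P⊥C given ∅ in G with P→· removed — back-door holds.
P(C|do(P)) = P(C|P) — no adjustment needed.

P(C|do(P)): backdoor, adjust for ∅.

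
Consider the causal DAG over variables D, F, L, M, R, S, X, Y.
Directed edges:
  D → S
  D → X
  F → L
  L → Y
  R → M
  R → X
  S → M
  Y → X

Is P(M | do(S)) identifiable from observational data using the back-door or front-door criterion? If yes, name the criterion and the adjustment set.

P(M|do(S)): backdoor, adjust for ∅.

desc(S)\{S}={M}; candidates ⊆ {D,F,L,R,X,Y}.
∅: S⊥M given ∅ in G with S→· removed — back-door holds.
P(M|do(S)) = P(M|S) — no adjustment needed.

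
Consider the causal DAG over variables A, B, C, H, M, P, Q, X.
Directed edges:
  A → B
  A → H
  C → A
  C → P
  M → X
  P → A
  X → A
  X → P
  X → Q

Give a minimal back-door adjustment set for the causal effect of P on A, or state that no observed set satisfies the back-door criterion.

P→A: minimal back-door set {C, X}.

desc(P)\{P}={A,B,H}; candidates ⊆ {C,M,Q,X}.
size 0: {}; under {} P still reaches {A,B,C,H,M,Q,X} ∋ A.
size 1: {C}, {M}, {Q} …(+1); under {C} P still reaches {A,B,H,M,Q,X} ∋ A.
{C,X}: P⊥A given {C,X} in G with P→· removed — back-door holds.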